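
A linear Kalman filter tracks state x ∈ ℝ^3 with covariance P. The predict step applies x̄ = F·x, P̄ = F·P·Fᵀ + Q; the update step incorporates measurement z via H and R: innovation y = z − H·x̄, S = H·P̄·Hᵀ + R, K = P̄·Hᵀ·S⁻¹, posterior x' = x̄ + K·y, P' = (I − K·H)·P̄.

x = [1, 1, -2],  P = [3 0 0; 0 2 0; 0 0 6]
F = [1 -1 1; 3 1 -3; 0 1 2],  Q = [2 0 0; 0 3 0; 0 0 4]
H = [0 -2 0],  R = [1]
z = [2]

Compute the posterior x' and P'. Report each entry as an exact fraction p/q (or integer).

x' = [-206/345, -334/345, 461/345]
P' = [4001/345 -11/345 1954/345; -11/345 86/345 -34/345; 1954/345 -34/345 5726/345]

x̄ = F·x = [-2, 10, -3]
P̄ = F·P·Fᵀ + Q = [13 -11 10; -11 86 -34; 10 -34 30]
y = z − H·x̄ = [22]
S = H·P̄·Hᵀ + R = [345]
K = P̄·Hᵀ·S⁻¹ = [22/345; -172/345; 68/345]
x' = x̄ + K·y = [-206/345, -334/345, 461/345]
P' = (I − K·H)·P̄ = [4001/345 -11/345 1954/345; -11/345 86/345 -34/345; 1954/345 -34/345 5726/345]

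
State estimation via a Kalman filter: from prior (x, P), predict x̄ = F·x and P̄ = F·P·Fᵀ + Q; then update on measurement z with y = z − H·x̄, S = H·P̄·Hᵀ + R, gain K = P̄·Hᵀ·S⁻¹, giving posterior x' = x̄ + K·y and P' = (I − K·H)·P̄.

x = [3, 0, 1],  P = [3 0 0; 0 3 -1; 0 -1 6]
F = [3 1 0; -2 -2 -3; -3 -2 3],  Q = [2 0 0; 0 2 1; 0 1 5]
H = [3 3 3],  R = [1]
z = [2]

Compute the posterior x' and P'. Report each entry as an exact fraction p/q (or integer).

x' = [2559/451, -2619/451, 354/451]
P' = [8807/451 -4071/451 -4761/451; -4071/451 25484/451 -21389/451; -4761/451 -21389/451 26201/451]

x̄ = F·x = [9, -9, -6]
P̄ = F·P·Fᵀ + Q = [32 -21 -36; -21 68 -23; -36 -23 110]
y = z − H·x̄ = [20]
S = H·P̄·Hᵀ + R = [451]
K = P̄·Hᵀ·S⁻¹ = [-75/451; 72/451; 153/451]
x' = x̄ + K·y = [2559/451, -2619/451, 354/451]
P' = (I − K·H)·P̄ = [8807/451 -4071/451 -4761/451; -4071/451 25484/451 -21389/451; -4761/451 -21389/451 26201/451]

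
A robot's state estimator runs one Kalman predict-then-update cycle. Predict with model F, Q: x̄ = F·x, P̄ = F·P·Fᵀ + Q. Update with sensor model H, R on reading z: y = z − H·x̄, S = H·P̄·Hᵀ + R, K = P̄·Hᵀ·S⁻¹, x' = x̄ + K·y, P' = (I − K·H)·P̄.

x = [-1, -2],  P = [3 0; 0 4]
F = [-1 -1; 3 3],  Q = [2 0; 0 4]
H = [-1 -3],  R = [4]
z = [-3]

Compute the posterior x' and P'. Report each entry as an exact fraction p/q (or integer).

x̄ = F·x = [3, -9]
P̄ = F·P·Fᵀ + Q = [9 -21; -21 67]
y = z − H·x̄ = [-27]
S = H·P̄·Hᵀ + R = [490]
K = P̄·Hᵀ·S⁻¹ = [27/245; -18/49]
x' = x̄ + K·y = [6/245, 45/49]
P' = (I − K·H)·P̄ = [747/245 -57/49; -57/49 43/49]

x' = [6/245, 45/49]
P' = [747/245 -57/49; -57/49 43/49]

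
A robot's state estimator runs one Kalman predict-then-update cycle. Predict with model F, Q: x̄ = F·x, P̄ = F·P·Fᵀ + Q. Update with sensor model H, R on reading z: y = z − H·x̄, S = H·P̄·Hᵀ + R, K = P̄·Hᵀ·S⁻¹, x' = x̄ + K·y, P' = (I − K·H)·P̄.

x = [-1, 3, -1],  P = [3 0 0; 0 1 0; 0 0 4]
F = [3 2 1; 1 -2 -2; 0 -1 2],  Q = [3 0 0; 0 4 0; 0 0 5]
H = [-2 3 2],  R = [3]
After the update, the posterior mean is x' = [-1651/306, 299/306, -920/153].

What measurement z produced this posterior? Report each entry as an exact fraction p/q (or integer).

z = [2]

x̄ = F·x = [2, -5, -5]
P̄ = F·P·Fᵀ + Q = [38 -3 6; -3 27 -14; 6 -14 22]
S = H·P̄·Hᵀ + R = [306]
K = P̄·Hᵀ·S⁻¹ = [-73/306; 59/306; -5/153]
x' − x̄ = [-2263/306, 1829/306, -155/153] = K·y
y = (KᵀK)⁻¹·Kᵀ·(x' − x̄) = [31]
z = y + H·x̄ = [31] + [-29] = [2]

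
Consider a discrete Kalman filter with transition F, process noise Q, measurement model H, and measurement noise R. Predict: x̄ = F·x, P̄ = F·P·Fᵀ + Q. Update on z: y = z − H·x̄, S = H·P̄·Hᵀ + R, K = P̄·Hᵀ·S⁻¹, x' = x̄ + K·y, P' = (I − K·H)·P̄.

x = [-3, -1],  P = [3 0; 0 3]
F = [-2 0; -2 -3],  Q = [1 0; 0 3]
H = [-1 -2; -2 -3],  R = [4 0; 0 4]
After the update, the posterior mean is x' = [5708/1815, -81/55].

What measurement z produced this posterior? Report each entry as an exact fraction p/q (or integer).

x̄ = F·x = [6, 9]
P̄ = F·P·Fᵀ + Q = [13 12; 12 42]
S = H·P̄·Hᵀ + R = [233 362; 362 578]
K = P̄·Hᵀ·S⁻¹ = [529/1815 -526/1815; -18/55 -3/55]
x' − x̄ = [-5182/1815, -576/55] = K·y
y = (KᵀK)⁻¹·Kᵀ·(x' − x̄) = [26, 36]
z = y + H·x̄ = [26, 36] + [-24, -39] = [2, -3]

z = [2, -3]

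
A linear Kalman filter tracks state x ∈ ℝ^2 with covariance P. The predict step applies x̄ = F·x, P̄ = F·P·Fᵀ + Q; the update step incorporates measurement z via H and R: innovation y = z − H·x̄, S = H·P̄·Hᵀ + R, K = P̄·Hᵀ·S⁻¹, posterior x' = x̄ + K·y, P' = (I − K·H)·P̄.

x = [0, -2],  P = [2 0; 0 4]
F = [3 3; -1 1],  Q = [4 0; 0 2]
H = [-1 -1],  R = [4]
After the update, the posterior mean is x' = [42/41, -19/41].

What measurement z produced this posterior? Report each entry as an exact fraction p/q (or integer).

x̄ = F·x = [-6, -2]
P̄ = F·P·Fᵀ + Q = [58 6; 6 8]
S = H·P̄·Hᵀ + R = [82]
K = P̄·Hᵀ·S⁻¹ = [-32/41; -7/41]
x' − x̄ = [288/41, 63/41] = K·y
y = (KᵀK)⁻¹·Kᵀ·(x' − x̄) = [-9]
z = y + H·x̄ = [-9] + [8] = [-1]

z = [-1]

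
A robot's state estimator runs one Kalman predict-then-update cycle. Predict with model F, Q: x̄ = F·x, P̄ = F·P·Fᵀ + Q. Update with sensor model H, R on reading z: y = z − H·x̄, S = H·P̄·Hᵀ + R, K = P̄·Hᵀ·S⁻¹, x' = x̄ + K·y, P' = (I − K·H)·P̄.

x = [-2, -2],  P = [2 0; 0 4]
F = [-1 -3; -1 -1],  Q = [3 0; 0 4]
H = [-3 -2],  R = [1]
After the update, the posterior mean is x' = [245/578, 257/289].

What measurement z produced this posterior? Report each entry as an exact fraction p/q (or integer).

z = [-3]

x̄ = F·x = [8, 4]
P̄ = F·P·Fᵀ + Q = [41 14; 14 10]
S = H·P̄·Hᵀ + R = [578]
K = P̄·Hᵀ·S⁻¹ = [-151/578; -31/289]
x' − x̄ = [-4379/578, -899/289] = K·y
y = (KᵀK)⁻¹·Kᵀ·(x' − x̄) = [29]
z = y + H·x̄ = [29] + [-32] = [-3]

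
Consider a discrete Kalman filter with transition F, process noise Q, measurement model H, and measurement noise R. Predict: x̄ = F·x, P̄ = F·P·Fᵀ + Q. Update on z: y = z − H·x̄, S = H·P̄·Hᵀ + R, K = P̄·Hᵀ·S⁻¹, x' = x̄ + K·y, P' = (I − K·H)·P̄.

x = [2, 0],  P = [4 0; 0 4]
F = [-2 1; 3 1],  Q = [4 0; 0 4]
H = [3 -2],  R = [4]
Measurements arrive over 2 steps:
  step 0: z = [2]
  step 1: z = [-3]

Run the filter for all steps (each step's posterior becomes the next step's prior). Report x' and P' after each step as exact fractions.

step 0: x̄ = F·x = [-4, 6]
step 0: P̄ = F·P·Fᵀ + Q = [24 -20; -20 44]
step 0: y = z − H·x̄ = [26]
step 0: S = H·P̄·Hᵀ + R = [636]
step 0: K = P̄·Hᵀ·S⁻¹ = [28/159; -37/159]
step 0: x' = x̄ + K·y = [92/159, -8/159]
step 0: P' = (I − K·H)·P̄ = [680/159 964/159; 964/159 1520/159]
step 1: x̄ = F·x = [-64/53, 268/159]
step 1: P̄ = F·P·Fᵀ + Q = [340/53 -532/53; -532/53 14060/159]
step 1: y = z − H·x̄ = [635/159]
step 1: S = H·P̄·Hᵀ + R = [85208/159]
step 1: K = P̄·Hᵀ·S⁻¹ = [1563/21302; -8227/21302]
step 1: x' = x̄ + K·y = [-19481/21302, 3049/21302]
step 1: P' = (I − K·H)·P̄ = [37598/10651 54834/10651; 54834/10651 90478/10651]

step 0: x' = [92/159, -8/159], P' = [680/159 964/159; 964/159 1520/159]
step 1: x' = [-19481/21302, 3049/21302], P' = [37598/10651 54834/10651; 54834/10651 90478/10651]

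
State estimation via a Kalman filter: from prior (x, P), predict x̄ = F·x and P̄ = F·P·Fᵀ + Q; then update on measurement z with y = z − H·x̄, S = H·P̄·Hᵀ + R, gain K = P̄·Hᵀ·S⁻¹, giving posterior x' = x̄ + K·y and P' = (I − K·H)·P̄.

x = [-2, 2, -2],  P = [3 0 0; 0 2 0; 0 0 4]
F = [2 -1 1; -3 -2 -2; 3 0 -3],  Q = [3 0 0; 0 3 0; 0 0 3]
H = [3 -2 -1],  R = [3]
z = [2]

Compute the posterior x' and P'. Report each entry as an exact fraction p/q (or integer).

x' = [-841/345, -393/115, -266/115]
P' = [4289/690 697/230 1397/115; 697/230 2673/230 -1542/115; 1397/115 -1542/115 7296/115]

x̄ = F·x = [-8, 6, 0]
P̄ = F·P·Fᵀ + Q = [21 -22 6; -22 54 -3; 6 -3 66]
y = z − H·x̄ = [38]
S = H·P̄·Hᵀ + R = [690]
K = P̄·Hᵀ·S⁻¹ = [101/690; -57/230; -7/115]
x' = x̄ + K·y = [-841/345, -393/115, -266/115]
P' = (I − K·H)·P̄ = [4289/690 697/230 1397/115; 697/230 2673/230 -1542/115; 1397/115 -1542/115 7296/115]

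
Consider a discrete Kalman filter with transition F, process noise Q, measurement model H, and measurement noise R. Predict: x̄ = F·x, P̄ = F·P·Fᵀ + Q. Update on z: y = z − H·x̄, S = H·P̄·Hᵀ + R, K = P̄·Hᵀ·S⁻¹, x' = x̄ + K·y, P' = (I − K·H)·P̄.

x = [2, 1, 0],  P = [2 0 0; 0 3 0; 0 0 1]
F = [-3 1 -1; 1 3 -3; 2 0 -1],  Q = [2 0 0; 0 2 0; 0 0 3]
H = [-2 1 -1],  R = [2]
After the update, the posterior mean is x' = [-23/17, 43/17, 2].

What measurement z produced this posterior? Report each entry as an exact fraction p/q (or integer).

x̄ = F·x = [-5, 5, 4]
P̄ = F·P·Fᵀ + Q = [24 6 -11; 6 40 7; -11 7 12]
S = H·P̄·Hᵀ + R = [68]
K = P̄·Hᵀ·S⁻¹ = [-31/68; 21/68; 1/4]
x' − x̄ = [62/17, -42/17, -2] = K·y
y = (KᵀK)⁻¹·Kᵀ·(x' − x̄) = [-8]
z = y + H·x̄ = [-8] + [11] = [3]

z = [3]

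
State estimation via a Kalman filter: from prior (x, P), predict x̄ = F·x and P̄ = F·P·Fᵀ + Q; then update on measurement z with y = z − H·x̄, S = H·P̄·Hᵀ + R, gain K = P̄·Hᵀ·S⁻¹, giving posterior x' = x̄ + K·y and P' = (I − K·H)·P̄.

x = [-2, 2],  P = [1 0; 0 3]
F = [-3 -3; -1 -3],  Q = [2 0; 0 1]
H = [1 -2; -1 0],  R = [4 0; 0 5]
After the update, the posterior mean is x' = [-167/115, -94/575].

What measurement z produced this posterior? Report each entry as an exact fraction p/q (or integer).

x̄ = F·x = [0, -4]
P̄ = F·P·Fᵀ + Q = [38 30; 30 29]
S = H·P̄·Hᵀ + R = [38 22; 22 43]
K = P̄·Hᵀ·S⁻¹ = [-11/115 -96/115; -272/575 -262/575]
x' − x̄ = [-167/115, 2206/575] = K·y
y = (KᵀK)⁻¹·Kᵀ·(x' − x̄) = [-11, 3]
z = y + H·x̄ = [-11, 3] + [8, 0] = [-3, 3]

z = [-3, 3]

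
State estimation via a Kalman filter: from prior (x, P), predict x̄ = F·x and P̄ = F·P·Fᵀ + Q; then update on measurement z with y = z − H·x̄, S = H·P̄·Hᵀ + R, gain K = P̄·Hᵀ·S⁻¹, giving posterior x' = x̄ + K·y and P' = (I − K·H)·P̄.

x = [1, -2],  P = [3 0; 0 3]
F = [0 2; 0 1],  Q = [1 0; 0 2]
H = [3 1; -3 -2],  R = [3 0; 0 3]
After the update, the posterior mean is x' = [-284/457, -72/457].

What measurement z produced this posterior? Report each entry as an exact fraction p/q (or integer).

x̄ = F·x = [-4, -2]
P̄ = F·P·Fᵀ + Q = [13 6; 6 5]
S = H·P̄·Hᵀ + R = [161 -181; -181 212]
K = P̄·Hᵀ·S⁻¹ = [103/457 -22/457; -64/457 -115/457]
x' − x̄ = [1544/457, 842/457] = K·y
y = (KᵀK)⁻¹·Kᵀ·(x' − x̄) = [12, -14]
z = y + H·x̄ = [12, -14] + [-14, 16] = [-2, 2]

z = [-2, 2]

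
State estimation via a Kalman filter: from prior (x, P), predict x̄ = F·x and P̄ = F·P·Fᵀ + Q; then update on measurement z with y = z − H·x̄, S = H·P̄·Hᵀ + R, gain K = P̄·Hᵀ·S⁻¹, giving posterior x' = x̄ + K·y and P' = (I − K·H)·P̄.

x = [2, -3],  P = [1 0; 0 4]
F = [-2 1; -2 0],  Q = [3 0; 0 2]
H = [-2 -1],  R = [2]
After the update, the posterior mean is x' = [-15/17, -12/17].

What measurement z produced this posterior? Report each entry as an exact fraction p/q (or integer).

x̄ = F·x = [-7, -4]
P̄ = F·P·Fᵀ + Q = [11 4; 4 6]
S = H·P̄·Hᵀ + R = [68]
K = P̄·Hᵀ·S⁻¹ = [-13/34; -7/34]
x' − x̄ = [104/17, 56/17] = K·y
y = (KᵀK)⁻¹·Kᵀ·(x' − x̄) = [-16]
z = y + H·x̄ = [-16] + [18] = [2]

z = [2]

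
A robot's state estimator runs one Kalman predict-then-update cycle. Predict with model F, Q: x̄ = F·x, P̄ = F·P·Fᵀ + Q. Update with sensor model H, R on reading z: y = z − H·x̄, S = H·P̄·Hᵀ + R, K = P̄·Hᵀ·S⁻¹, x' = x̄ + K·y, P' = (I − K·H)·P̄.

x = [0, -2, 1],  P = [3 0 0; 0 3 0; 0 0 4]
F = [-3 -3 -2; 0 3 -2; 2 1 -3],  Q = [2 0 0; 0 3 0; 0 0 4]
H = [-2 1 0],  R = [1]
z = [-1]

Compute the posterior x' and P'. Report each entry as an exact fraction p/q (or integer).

x' = [-809/379, -2012/379, -1310/379]
P' = [3263/379 6371/379 4908/379; 6371/379 12810/379 9855/379; 4908/379 9855/379 19324/379]

x̄ = F·x = [4, -8, -5]
P̄ = F·P·Fᵀ + Q = [72 -11 -3; -11 46 33; -3 33 55]
y = z − H·x̄ = [15]
S = H·P̄·Hᵀ + R = [379]
K = P̄·Hᵀ·S⁻¹ = [-155/379; 68/379; 39/379]
x' = x̄ + K·y = [-809/379, -2012/379, -1310/379]
P' = (I − K·H)·P̄ = [3263/379 6371/379 4908/379; 6371/379 12810/379 9855/379; 4908/379 9855/379 19324/379]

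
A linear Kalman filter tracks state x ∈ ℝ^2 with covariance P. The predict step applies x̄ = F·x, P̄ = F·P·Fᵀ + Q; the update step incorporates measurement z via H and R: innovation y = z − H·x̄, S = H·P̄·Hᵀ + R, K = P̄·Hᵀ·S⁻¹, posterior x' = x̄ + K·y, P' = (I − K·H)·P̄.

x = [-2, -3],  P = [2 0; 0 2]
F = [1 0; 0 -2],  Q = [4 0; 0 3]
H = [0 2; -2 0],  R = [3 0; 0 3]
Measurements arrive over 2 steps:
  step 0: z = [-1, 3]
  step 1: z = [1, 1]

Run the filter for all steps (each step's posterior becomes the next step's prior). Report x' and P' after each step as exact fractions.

step 0: x̄ = F·x = [-2, 6]
step 0: P̄ = F·P·Fᵀ + Q = [6 0; 0 11]
step 0: y = z − H·x̄ = [-13, -1]
step 0: S = H·P̄·Hᵀ + R = [47 0; 0 27]
step 0: K = P̄·Hᵀ·S⁻¹ = [0 -4/9; 22/47 0]
step 0: x' = x̄ + K·y = [-14/9, -4/47]
step 0: P' = (I − K·H)·P̄ = [2/3 0; 0 33/47]
step 1: x̄ = F·x = [-14/9, 8/47]
step 1: P̄ = F·P·Fᵀ + Q = [14/3 0; 0 273/47]
step 1: y = z − H·x̄ = [31/47, -19/9]
step 1: S = H·P̄·Hᵀ + R = [1233/47 0; 0 65/3]
step 1: K = P̄·Hᵀ·S⁻¹ = [0 -28/65; 182/411 0]
step 1: x' = x̄ + K·y = [-42/65, 190/411]
step 1: P' = (I − K·H)·P̄ = [42/65 0; 0 91/137]

step 0: x' = [-14/9, -4/47], P' = [2/3 0; 0 33/47]
step 1: x' = [-42/65, 190/411], P' = [42/65 0; 0 91/137]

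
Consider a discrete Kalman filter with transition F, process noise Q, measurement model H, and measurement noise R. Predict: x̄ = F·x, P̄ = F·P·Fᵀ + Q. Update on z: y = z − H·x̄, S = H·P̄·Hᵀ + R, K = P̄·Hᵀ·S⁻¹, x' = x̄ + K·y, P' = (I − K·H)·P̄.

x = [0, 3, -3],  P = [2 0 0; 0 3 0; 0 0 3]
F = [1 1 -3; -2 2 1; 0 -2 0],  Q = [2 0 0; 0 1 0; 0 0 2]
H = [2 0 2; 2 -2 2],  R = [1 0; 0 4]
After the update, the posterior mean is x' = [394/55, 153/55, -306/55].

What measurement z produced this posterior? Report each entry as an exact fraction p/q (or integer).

x̄ = F·x = [12, 3, -6]
P̄ = F·P·Fᵀ + Q = [34 -7 -6; -7 24 -12; -6 -12 14]
S = H·P̄·Hᵀ + R = [145 220; 220 396]
K = P̄·Hᵀ·S⁻¹ = [154/205 -217/902; 88/205 -411/902; -56/205 114/451]
x' − x̄ = [-266/55, -12/55, 24/55] = K·y
y = (KᵀK)⁻¹·Kᵀ·(x' − x̄) = [-9, -8]
z = y + H·x̄ = [-9, -8] + [12, 6] = [3, -2]

z = [3, -2]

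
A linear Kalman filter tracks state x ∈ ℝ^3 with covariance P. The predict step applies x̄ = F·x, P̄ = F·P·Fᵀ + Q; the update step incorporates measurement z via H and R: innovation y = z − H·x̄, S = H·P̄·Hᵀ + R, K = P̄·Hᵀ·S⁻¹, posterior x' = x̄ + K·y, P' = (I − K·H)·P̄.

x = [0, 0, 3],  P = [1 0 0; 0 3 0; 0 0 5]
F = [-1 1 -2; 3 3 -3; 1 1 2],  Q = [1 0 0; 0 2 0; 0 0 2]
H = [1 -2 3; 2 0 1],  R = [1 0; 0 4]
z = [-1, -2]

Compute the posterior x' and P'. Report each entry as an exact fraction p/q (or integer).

x' = [-3547/3502, 530/1751, 399/1751]
P' = [8247/3502 -6663/1751 -5885/1751; -6663/1751 66371/5253 50498/5253; -5885/1751 50498/5253 39926/5253]

x̄ = F·x = [-6, -9, 6]
P̄ = F·P·Fᵀ + Q = [25 36 -18; 36 83 -18; -18 -18 26]
y = z − H·x̄ = [-31, 4]
S = H·P̄·Hᵀ + R = [556 -106; -106 58]
K = P̄·Hᵀ·S⁻¹ = [-411/3502 1181/3502; -1237/5253 2630/5253; 1127/5253 1154/5253]
x' = x̄ + K·y = [-3547/3502, 530/1751, 399/1751]
P' = (I − K·H)·P̄ = [8247/3502 -6663/1751 -5885/1751; -6663/1751 66371/5253 50498/5253; -5885/1751 50498/5253 39926/5253]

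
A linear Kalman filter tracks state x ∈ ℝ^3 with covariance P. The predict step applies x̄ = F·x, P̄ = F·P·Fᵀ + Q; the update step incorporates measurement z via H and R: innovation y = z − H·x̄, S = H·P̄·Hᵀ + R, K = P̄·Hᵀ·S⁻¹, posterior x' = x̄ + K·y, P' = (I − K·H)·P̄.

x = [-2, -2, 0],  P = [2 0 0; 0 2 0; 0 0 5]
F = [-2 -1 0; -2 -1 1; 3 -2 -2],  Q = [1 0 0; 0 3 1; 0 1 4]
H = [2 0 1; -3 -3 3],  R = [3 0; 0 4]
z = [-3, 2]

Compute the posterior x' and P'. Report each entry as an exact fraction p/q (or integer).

x̄ = F·x = [6, 6, -2]
P̄ = F·P·Fᵀ + Q = [11 10 -8; 10 18 -17; -8 -17 50]
y = z − H·x̄ = [-13, 44]
S = H·P̄·Hᵀ + R = [65 51; 51 1345]
K = P̄·Hᵀ·S⁻¹ = [23267/84824 -6369/84824; 1365/10603 -1116/10603; 34255/84824 12891/84824]
x' = x̄ + K·y = [-73763/84824, -3231/10603, -47759/84824]
P' = (I − K·H)·P̄ = [53223/84824 -10172/10603 -36645/84824; -10172/10603 36099/10603 24439/10603; -36645/84824 24439/10603 176055/84824]

x' = [-73763/84824, -3231/10603, -47759/84824]
P' = [53223/84824 -10172/10603 -36645/84824; -10172/10603 36099/10603 24439/10603; -36645/84824 24439/10603 176055/84824]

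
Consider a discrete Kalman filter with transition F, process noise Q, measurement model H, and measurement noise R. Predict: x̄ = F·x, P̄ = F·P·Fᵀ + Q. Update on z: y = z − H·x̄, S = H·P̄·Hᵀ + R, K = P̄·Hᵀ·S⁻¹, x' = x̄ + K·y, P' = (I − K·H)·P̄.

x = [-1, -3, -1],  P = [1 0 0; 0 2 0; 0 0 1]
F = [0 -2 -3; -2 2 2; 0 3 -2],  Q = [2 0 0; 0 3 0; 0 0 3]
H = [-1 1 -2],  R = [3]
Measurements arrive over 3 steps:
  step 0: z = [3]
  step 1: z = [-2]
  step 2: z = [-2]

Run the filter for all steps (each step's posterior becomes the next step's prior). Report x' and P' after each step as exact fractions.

step 0: x' = [933/113, -610/113, -935/113], P' = [1706/113 -1225/113 -1434/113; -1225/113 1858/113 1516/113; -1434/113 1516/113 1529/113]
step 1: x' = [-597010/127613, 659919/127613, 769330/127613], P' = [6449478/127613 -4544745/127613 -5398452/127613; -4544745/127613 4435986/127613 4370328/127613; -5398452/127613 4370328/127613 4870497/127613]
step 2: x' = [-548756538/441258877, -1245326212/441258877, 82393973/441258877], P' = [26052992934/441258877 -18895595805/441258877 -22148751876/441258877; -18895595805/441258877 18018906990/441258877 18043166964/441258877; -22148751876/441258877 18043166964/441258877 20056802985/441258877]

step 0: x̄ = F·x = [9, -6, -7]
step 0: P̄ = F·P·Fᵀ + Q = [19 -14 -6; -14 19 8; -6 8 25]
step 0: y = z − H·x̄ = [4]
step 0: S = H·P̄·Hᵀ + R = [113]
step 0: K = P̄·Hᵀ·S⁻¹ = [-21/113; 17/113; -36/113]
step 0: x' = x̄ + K·y = [933/113, -610/113, -935/113]
step 0: P' = (I − K·H)·P̄ = [1706/113 -1225/113 -1434/113; -1225/113 1858/113 1516/113; -1434/113 1516/113 1529/113]
step 1: x̄ = F·x = [4025/113, -4956/113, 40/113]
step 1: P̄ = F·P·Fᵀ + Q = [39611/113 -45270/113 -9554/113; -45270/113 54111/113 9678/113; -9554/113 9678/113 4985/113]
step 1: y = z − H·x̄ = [8835/113]
step 1: S = H·P̄·Hᵀ + R = [127613/113]
step 1: K = P̄·Hᵀ·S⁻¹ = [-65773/127613; 80025/127613; 9262/127613]
step 1: x' = x̄ + K·y = [-597010/127613, 659919/127613, 769330/127613]
step 1: P' = (I − K·H)·P̄ = [6449478/127613 -4544745/127613 -5398452/127613; -4544745/127613 4435986/127613 4370328/127613; -5398452/127613 4370328/127613 4870497/127613]
step 2: x̄ = F·x = [-3627828/127613, 4052518/127613, 441097/127613]
step 2: P̄ = F·P·Fᵀ + Q = [114277579/127613 -141239898/127613 -19244574/127613; -141239898/127613 177914883/127613 21549246/127613; -19244574/127613 21549246/127613 7344765/127613]
step 2: y = z − H·x̄ = [-7053378/127613]
step 2: S = H·P̄·Hᵀ + R = [441258877/127613]
step 2: K = P̄·Hᵀ·S⁻¹ = [-217028329/441258877; 276056289/441258877; 26104290/441258877]
step 2: x' = x̄ + K·y = [-548756538/441258877, -1245326212/441258877, 82393973/441258877]
step 2: P' = (I − K·H)·P̄ = [26052992934/441258877 -18895595805/441258877 -22148751876/441258877; -18895595805/441258877 18018906990/441258877 18043166964/441258877; -22148751876/441258877 18043166964/441258877 20056802985/441258877]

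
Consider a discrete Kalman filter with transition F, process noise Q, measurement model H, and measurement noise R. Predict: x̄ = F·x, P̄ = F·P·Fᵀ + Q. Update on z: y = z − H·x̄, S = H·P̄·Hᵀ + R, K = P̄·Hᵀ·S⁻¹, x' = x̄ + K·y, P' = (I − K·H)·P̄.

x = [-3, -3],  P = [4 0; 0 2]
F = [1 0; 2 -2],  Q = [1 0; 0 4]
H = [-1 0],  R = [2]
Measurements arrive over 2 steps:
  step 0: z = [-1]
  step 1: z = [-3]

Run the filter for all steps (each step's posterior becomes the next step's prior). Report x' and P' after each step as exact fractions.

step 0: x̄ = F·x = [-3, 0]
step 0: P̄ = F·P·Fᵀ + Q = [5 8; 8 28]
step 0: y = z − H·x̄ = [-4]
step 0: S = H·P̄·Hᵀ + R = [7]
step 0: K = P̄·Hᵀ·S⁻¹ = [-5/7; -8/7]
step 0: x' = x̄ + K·y = [-1/7, 32/7]
step 0: P' = (I − K·H)·P̄ = [10/7 16/7; 16/7 132/7]
step 1: x̄ = F·x = [-1/7, -66/7]
step 1: P̄ = F·P·Fᵀ + Q = [17/7 -12/7; -12/7 468/7]
step 1: y = z − H·x̄ = [-22/7]
step 1: S = H·P̄·Hᵀ + R = [31/7]
step 1: K = P̄·Hᵀ·S⁻¹ = [-17/31; 12/31]
step 1: x' = x̄ + K·y = [49/31, -330/31]
step 1: P' = (I − K·H)·P̄ = [34/31 -24/31; -24/31 2052/31]

step 0: x' = [-1/7, 32/7], P' = [10/7 16/7; 16/7 132/7]
step 1: x' = [49/31, -330/31], P' = [34/31 -24/31; -24/31 2052/31]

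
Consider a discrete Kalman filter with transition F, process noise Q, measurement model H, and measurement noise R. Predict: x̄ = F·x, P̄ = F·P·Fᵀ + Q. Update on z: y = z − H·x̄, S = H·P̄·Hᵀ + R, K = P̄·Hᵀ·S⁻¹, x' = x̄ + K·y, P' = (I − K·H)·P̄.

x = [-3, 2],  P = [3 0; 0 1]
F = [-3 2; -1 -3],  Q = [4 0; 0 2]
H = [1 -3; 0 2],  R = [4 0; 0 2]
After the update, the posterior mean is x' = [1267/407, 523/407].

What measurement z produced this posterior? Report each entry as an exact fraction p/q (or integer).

x̄ = F·x = [13, -3]
P̄ = F·P·Fᵀ + Q = [35 3; 3 14]
S = H·P̄·Hᵀ + R = [147 -78; -78 58]
K = P̄·Hᵀ·S⁻¹ = [988/1221 485/407; -13/407 179/407]
x' − x̄ = [-4024/407, 1744/407] = K·y
y = (KᵀK)⁻¹·Kᵀ·(x' − x̄) = [-24, 8]
z = y + H·x̄ = [-24, 8] + [22, -6] = [-2, 2]

z = [-2, 2]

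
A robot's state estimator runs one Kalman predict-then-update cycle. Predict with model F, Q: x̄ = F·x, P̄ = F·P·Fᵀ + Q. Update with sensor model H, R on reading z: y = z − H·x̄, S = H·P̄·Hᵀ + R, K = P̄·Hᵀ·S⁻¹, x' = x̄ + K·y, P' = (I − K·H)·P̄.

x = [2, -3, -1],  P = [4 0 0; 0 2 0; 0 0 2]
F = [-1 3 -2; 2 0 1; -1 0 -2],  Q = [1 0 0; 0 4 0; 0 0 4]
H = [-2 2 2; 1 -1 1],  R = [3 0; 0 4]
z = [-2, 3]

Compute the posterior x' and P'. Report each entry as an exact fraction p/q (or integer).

x' = [-8064/11651, -30765/11651, 13960/11651]
P' = [82266/11651 75554/11651 3292/11651; 75554/11651 82230/11651 -5524/11651; 3292/11651 -5524/11651 12656/11651]

x̄ = F·x = [-9, 3, 0]
P̄ = F·P·Fᵀ + Q = [31 -12 12; -12 22 -12; 12 -12 16]
y = z − H·x̄ = [-26, 15]
S = H·P̄·Hᵀ + R = [183 -122; -122 145]
K = P̄·Hᵀ·S⁻¹ = [-2280/11651 41/191; 768/11651 -50/191; 2560/11651 88/191]
x' = x̄ + K·y = [-8064/11651, -30765/11651, 13960/11651]
P' = (I − K·H)·P̄ = [82266/11651 75554/11651 3292/11651; 75554/11651 82230/11651 -5524/11651; 3292/11651 -5524/11651 12656/11651]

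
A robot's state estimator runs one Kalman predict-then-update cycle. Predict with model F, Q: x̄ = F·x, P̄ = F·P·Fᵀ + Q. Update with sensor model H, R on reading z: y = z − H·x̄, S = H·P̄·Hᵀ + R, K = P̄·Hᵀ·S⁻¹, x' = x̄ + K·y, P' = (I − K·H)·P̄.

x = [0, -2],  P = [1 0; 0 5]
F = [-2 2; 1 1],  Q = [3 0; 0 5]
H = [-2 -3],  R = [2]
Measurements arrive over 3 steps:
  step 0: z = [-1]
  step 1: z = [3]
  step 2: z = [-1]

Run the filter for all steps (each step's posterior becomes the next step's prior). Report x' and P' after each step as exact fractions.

step 0: x̄ = F·x = [-4, -2]
step 0: P̄ = F·P·Fᵀ + Q = [27 8; 8 11]
step 0: y = z − H·x̄ = [-15]
step 0: S = H·P̄·Hᵀ + R = [305]
step 0: K = P̄·Hᵀ·S⁻¹ = [-78/305; -49/305]
step 0: x' = x̄ + K·y = [-10/61, 25/61]
step 0: P' = (I − K·H)·P̄ = [2151/305 -1382/305; -1382/305 954/305]
step 1: x̄ = F·x = [70/61, 15/61]
step 1: P̄ = F·P·Fᵀ + Q = [24391/305 -2394/305; -2394/305 1866/305]
step 1: y = z − H·x̄ = [368/61]
step 1: S = H·P̄·Hᵀ + R = [17248/61]
step 1: K = P̄·Hᵀ·S⁻¹ = [-260/539; -81/8624]
step 1: x' = x̄ + K·y = [-950/539, 102/539]
step 1: P' = (I − K·H)·P̄ = [38209/2695 -24606/2695; -24606/2695 131367/21560]
step 2: x̄ = F·x = [2104/539, -848/539]
step 2: P̄ = F·P·Fᵀ + Q = [169381/1078 -34861/2156; -34861/2156 151143/21560]
step 2: y = z − H·x̄ = [1125/539]
step 2: S = H·P̄·Hᵀ + R = [10770567/21560]
step 2: K = P̄·Hᵀ·S⁻¹ = [-5729410/10770567; 243791/10770567]
step 2: x' = x̄ + K·y = [10028254/3590189, -5478773/3590189]
step 2: P' = (I − K·H)·P̄ = [169779649/10770567 -109366826/10770567; -109366826/10770567 72748690/10770567]

step 0: x' = [-10/61, 25/61], P' = [2151/305 -1382/305; -1382/305 954/305]
step 1: x' = [-950/539, 102/539], P' = [38209/2695 -24606/2695; -24606/2695 131367/21560]
step 2: x' = [10028254/3590189, -5478773/3590189], P' = [169779649/10770567 -109366826/10770567; -109366826/10770567 72748690/10770567]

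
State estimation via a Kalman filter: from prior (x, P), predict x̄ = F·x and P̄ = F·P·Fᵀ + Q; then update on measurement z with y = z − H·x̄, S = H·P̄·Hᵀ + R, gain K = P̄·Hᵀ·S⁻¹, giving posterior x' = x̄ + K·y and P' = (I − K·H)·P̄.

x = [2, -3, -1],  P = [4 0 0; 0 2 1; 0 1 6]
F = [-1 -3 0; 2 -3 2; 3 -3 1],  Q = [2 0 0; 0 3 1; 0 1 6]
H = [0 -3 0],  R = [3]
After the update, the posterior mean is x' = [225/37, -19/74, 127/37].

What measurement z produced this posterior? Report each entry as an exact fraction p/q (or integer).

z = [1]

x̄ = F·x = [7, 11, 14]
P̄ = F·P·Fᵀ + Q = [24 4 3; 4 49 46; 3 46 60]
S = H·P̄·Hᵀ + R = [444]
K = P̄·Hᵀ·S⁻¹ = [-1/37; -49/148; -23/74]
x' − x̄ = [-34/37, -833/74, -391/37] = K·y
y = (KᵀK)⁻¹·Kᵀ·(x' − x̄) = [34]
z = y + H·x̄ = [34] + [-33] = [1]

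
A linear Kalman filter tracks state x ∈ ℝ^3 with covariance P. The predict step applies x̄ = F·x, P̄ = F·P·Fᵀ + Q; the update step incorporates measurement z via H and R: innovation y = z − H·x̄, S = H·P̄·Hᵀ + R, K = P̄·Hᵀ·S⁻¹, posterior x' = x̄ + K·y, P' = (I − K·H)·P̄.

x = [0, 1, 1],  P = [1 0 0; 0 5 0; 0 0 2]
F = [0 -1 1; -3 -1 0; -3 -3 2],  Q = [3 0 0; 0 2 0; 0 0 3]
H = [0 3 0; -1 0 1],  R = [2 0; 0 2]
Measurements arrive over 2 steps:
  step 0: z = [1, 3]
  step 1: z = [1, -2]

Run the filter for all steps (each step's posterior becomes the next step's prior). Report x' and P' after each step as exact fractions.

step 0: x̄ = F·x = [0, -1, -1]
step 0: P̄ = F·P·Fᵀ + Q = [10 5 19; 5 16 24; 19 24 65]
step 0: y = z − H·x̄ = [4, 4]
step 0: S = H·P̄·Hᵀ + R = [146 57; 57 39]
step 0: K = P̄·Hᵀ·S⁻¹ = [24/815 153/815; 263/815 38/2445; 62/815 2612/2445]
step 0: x' = x̄ + K·y = [708/815, 863/2445, 8747/2445]
step 0: P' = (I − K·H)·P̄ = [6413/815 16/815 6719/815; 16/815 526/2445 124/2445; 6719/815 124/2445 25381/2445]
step 1: x̄ = F·x = [2628/815, -1447/489, 8533/2445]
step 1: P̄ = F·P·Fᵀ + Q = [10998/815 -3995/163 -2869/815; -3995/163 35771/489 10823/489; -2869/815 10823/489 44236/2445]
step 1: y = z − H·x̄ = [1610/163, -5539/2445]
step 1: S = H·P̄·Hᵀ + R = [107639/163 22808/163; 22808/163 99334/2445]
step 1: K = P̄·Hᵀ·S⁻¹ = [-741357/8862391 -2316453/17724782; 2921019/8862391 114040/8862391; -399237/8862391 12179159/17724782]
step 1: x' = x̄ + K·y = [47756839/17724782, 2368729/8862391, 26381209/17724782]
step 1: P' = (I − K·H)·P̄ = [90752469/17724782 -494238/8862391 86119563/17724782; -494238/8862391 1947346/8862391 -266158/8862391; 86119563/17724782 -266158/8862391 110477881/17724782]

step 0: x' = [708/815, 863/2445, 8747/2445], P' = [6413/815 16/815 6719/815; 16/815 526/2445 124/2445; 6719/815 124/2445 25381/2445]
step 1: x' = [47756839/17724782, 2368729/8862391, 26381209/17724782], P' = [90752469/17724782 -494238/8862391 86119563/17724782; -494238/8862391 1947346/8862391 -266158/8862391; 86119563/17724782 -266158/8862391 110477881/17724782]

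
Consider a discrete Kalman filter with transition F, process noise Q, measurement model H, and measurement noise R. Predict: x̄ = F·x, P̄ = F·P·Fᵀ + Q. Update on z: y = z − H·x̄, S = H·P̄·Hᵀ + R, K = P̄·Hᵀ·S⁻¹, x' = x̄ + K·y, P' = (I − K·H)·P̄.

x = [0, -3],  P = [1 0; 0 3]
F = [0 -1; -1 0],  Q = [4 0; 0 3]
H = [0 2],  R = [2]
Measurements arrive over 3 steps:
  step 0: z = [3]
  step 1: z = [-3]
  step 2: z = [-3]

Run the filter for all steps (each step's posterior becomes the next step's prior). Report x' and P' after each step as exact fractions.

step 0: x' = [3, 4/3], P' = [7 0; 0 4/9]
step 1: x' = [-4/3, -11/7], P' = [40/9 0; 0 10/21]
step 2: x' = [11/7, -189/143], P' = [94/21 0; 0 67/143]

step 0: x̄ = F·x = [3, 0]
step 0: P̄ = F·P·Fᵀ + Q = [7 0; 0 4]
step 0: y = z − H·x̄ = [3]
step 0: S = H·P̄·Hᵀ + R = [18]
step 0: K = P̄·Hᵀ·S⁻¹ = [0; 4/9]
step 0: x' = x̄ + K·y = [3, 4/3]
step 0: P' = (I − K·H)·P̄ = [7 0; 0 4/9]
step 1: x̄ = F·x = [-4/3, -3]
step 1: P̄ = F·P·Fᵀ + Q = [40/9 0; 0 10]
step 1: y = z − H·x̄ = [3]
step 1: S = H·P̄·Hᵀ + R = [42]
step 1: K = P̄·Hᵀ·S⁻¹ = [0; 10/21]
step 1: x' = x̄ + K·y = [-4/3, -11/7]
step 1: P' = (I − K·H)·P̄ = [40/9 0; 0 10/21]
step 2: x̄ = F·x = [11/7, 4/3]
step 2: P̄ = F·P·Fᵀ + Q = [94/21 0; 0 67/9]
step 2: y = z − H·x̄ = [-17/3]
step 2: S = H·P̄·Hᵀ + R = [286/9]
step 2: K = P̄·Hᵀ·S⁻¹ = [0; 67/143]
step 2: x' = x̄ + K·y = [11/7, -189/143]
step 2: P' = (I − K·H)·P̄ = [94/21 0; 0 67/143]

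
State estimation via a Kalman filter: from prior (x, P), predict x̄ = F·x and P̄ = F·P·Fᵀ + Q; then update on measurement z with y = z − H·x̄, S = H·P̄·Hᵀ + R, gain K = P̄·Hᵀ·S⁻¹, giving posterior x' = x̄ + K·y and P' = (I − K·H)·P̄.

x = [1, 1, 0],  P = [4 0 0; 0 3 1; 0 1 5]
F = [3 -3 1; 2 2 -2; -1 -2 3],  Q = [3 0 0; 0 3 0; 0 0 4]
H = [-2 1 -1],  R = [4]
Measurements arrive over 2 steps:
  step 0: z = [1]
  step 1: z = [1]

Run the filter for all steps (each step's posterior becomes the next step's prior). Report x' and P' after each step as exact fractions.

step 0: x' = [51/29, 703/232, -357/232], P' = [729/29 1507/58 -1341/58; 1507/58 14327/464 -10085/464; -1341/58 -10085/464 11823/464]
step 1: x' = [-5520069/2365639, -4197580/2365639, 4412335/2365639], P' = [43078468/2365639 39484928/2365639 -45850768/2365639; 39484928/2365639 44959809/2365639 -37933919/2365639; -45850768/2365639 -37933919/2365639 57656397/2365639]

step 0: x̄ = F·x = [0, 4, -3]
step 0: P̄ = F·P·Fᵀ + Q = [65 4 10; 4 43 -40; 10 -40 53]
step 0: y = z − H·x̄ = [-6]
step 0: S = H·P̄·Hᵀ + R = [464]
step 0: K = P̄·Hᵀ·S⁻¹ = [-17/58; 75/464; -113/464]
step 0: x' = x̄ + K·y = [51/29, 703/232, -357/232]
step 0: P' = (I − K·H)·P̄ = [729/29 1507/58 -1341/58; 1507/58 14327/464 -10085/464; -1341/58 -10085/464 11823/464]
step 1: x̄ = F·x = [-621/116, 367/29, -2885/232]
step 1: P̄ = F·P·Fᵀ + Q = [6567/116 -4837/29 37691/232; -4837/29 25975/29 -51323/58; 37691/232 -51323/58 410847/464]
step 1: y = z − H·x̄ = [-8073/232]
step 1: S = H·P̄·Hᵀ + R = [2365639/464]
step 1: K = P̄·Hᵀ·S⁻¹ = [-205310/2365639; 980968/2365639; -972195/2365639]
step 1: x' = x̄ + K·y = [-5520069/2365639, -4197580/2365639, 4412335/2365639]
step 1: P' = (I − K·H)·P̄ = [43078468/2365639 39484928/2365639 -45850768/2365639; 39484928/2365639 44959809/2365639 -37933919/2365639; -45850768/2365639 -37933919/2365639 57656397/2365639]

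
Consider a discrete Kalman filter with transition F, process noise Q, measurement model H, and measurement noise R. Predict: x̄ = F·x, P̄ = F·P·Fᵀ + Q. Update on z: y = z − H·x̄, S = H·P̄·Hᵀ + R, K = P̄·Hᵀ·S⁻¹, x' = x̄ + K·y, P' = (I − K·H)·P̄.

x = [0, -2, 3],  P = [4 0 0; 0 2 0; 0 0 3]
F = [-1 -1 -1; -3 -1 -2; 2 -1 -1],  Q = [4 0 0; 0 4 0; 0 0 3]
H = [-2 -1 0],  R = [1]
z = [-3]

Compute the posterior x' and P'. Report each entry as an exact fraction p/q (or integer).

x̄ = F·x = [-1, -4, -1]
P̄ = F·P·Fᵀ + Q = [13 20 -3; 20 54 -16; -3 -16 24]
y = z − H·x̄ = [-9]
S = H·P̄·Hᵀ + R = [187]
K = P̄·Hᵀ·S⁻¹ = [-46/187; -94/187; 2/17]
x' = x̄ + K·y = [227/187, 98/187, -35/17]
P' = (I − K·H)·P̄ = [315/187 -584/187 41/17; -584/187 1262/187 -84/17; 41/17 -84/17 364/17]

x' = [227/187, 98/187, -35/17]
P' = [315/187 -584/187 41/17; -584/187 1262/187 -84/17; 41/17 -84/17 364/17]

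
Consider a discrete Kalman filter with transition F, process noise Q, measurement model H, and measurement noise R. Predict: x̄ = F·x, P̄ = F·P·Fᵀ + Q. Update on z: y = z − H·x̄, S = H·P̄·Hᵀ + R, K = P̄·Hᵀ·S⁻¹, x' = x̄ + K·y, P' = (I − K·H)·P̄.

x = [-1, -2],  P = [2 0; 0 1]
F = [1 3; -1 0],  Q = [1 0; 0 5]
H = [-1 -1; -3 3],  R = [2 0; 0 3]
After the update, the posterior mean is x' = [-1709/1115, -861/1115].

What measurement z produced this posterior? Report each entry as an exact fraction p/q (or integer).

z = [2, 2]

x̄ = F·x = [-7, 1]
P̄ = F·P·Fᵀ + Q = [12 -2; -2 7]
S = H·P̄·Hᵀ + R = [17 15; 15 210]
K = P̄·Hᵀ·S⁻¹ = [-98/223 -188/1115; -97/223 178/1115]
x' − x̄ = [6096/1115, -1976/1115] = K·y
y = (KᵀK)⁻¹·Kᵀ·(x' − x̄) = [-4, -22]
z = y + H·x̄ = [-4, -22] + [6, 24] = [2, 2]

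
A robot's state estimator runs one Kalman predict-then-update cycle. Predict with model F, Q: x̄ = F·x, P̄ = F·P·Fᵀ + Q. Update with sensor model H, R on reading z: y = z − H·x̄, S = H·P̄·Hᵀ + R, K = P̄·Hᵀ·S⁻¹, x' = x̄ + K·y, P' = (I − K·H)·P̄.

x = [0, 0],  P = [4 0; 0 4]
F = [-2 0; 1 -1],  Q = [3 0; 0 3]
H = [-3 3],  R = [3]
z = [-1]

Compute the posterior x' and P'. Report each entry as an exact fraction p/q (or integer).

x̄ = F·x = [0, 0]
P̄ = F·P·Fᵀ + Q = [19 -8; -8 11]
y = z − H·x̄ = [-1]
S = H·P̄·Hᵀ + R = [417]
K = P̄·Hᵀ·S⁻¹ = [-27/139; 19/139]
x' = x̄ + K·y = [27/139, -19/139]
P' = (I − K·H)·P̄ = [454/139 427/139; 427/139 446/139]

x' = [27/139, -19/139]
P' = [454/139 427/139; 427/139 446/139]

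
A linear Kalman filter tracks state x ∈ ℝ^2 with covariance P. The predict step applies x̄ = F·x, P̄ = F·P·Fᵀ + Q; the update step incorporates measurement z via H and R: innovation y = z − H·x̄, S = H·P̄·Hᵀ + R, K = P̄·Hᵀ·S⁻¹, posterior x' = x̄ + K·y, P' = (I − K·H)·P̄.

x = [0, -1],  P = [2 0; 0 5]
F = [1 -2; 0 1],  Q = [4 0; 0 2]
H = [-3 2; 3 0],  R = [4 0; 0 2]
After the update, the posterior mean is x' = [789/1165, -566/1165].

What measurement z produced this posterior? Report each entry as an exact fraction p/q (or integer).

z = [-3, 2]

x̄ = F·x = [2, -1]
P̄ = F·P·Fᵀ + Q = [26 -10; -10 7]
S = H·P̄·Hᵀ + R = [386 -294; -294 236]
K = P̄·Hᵀ·S⁻¹ = [-49/1165 324/1165; 391/1165 339/1165]
x' − x̄ = [-1541/1165, 599/1165] = K·y
y = (KᵀK)⁻¹·Kᵀ·(x' − x̄) = [5, -4]
z = y + H·x̄ = [5, -4] + [-8, 6] = [-3, 2]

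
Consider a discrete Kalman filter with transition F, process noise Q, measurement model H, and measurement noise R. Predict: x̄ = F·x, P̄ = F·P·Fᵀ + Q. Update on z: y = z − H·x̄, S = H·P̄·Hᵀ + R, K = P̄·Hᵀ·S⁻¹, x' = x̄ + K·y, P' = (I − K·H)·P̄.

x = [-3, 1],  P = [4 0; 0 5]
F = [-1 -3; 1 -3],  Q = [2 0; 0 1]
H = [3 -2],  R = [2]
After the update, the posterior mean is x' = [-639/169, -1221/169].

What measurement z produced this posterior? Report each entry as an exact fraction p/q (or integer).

x̄ = F·x = [0, -6]
P̄ = F·P·Fᵀ + Q = [51 41; 41 50]
S = H·P̄·Hᵀ + R = [169]
K = P̄·Hᵀ·S⁻¹ = [71/169; 23/169]
x' − x̄ = [-639/169, -207/169] = K·y
y = (KᵀK)⁻¹·Kᵀ·(x' − x̄) = [-9]
z = y + H·x̄ = [-9] + [12] = [3]

z = [3]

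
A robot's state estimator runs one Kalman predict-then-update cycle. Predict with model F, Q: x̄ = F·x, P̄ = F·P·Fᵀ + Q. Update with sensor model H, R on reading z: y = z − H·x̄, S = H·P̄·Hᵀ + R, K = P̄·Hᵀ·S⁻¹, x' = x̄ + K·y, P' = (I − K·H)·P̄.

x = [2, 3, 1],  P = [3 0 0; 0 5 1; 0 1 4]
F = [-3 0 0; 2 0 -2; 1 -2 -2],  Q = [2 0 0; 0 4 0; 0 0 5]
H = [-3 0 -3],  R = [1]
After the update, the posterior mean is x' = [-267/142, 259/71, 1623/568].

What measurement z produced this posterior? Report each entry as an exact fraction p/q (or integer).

z = [-3]

x̄ = F·x = [-6, 2, -6]
P̄ = F·P·Fᵀ + Q = [29 -18 -9; -18 32 26; -9 26 52]
S = H·P̄·Hᵀ + R = [568]
K = P̄·Hᵀ·S⁻¹ = [-15/142; -3/71; -129/568]
x' − x̄ = [585/142, 117/71, 5031/568] = K·y
y = (KᵀK)⁻¹·Kᵀ·(x' − x̄) = [-39]
z = y + H·x̄ = [-39] + [36] = [-3]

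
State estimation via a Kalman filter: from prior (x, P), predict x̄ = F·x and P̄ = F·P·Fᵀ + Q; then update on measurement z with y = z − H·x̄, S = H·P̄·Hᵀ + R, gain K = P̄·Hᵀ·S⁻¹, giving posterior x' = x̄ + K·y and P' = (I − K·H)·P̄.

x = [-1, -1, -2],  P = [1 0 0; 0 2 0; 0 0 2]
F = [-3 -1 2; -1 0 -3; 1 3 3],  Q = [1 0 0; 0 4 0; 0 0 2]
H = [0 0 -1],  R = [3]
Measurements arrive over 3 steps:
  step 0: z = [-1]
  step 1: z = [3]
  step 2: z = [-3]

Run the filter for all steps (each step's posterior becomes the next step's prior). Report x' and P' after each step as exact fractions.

step 0: x̄ = F·x = [0, 7, -10]
step 0: P̄ = F·P·Fᵀ + Q = [20 -9 3; -9 23 -19; 3 -19 39]
step 0: y = z − H·x̄ = [-11]
step 0: S = H·P̄·Hᵀ + R = [42]
step 0: K = P̄·Hᵀ·S⁻¹ = [-1/14; 19/42; -13/14]
step 0: x' = x̄ + K·y = [11/14, 85/42, 3/14]
step 0: P' = (I − K·H)·P̄ = [277/14 -107/14 3/14; -107/14 605/42 -19/14; 3/14 -19/14 39/14]
step 1: x̄ = F·x = [-83/21, -10/7, 15/2]
step 1: P̄ = F·P·Fᵀ + Q = [3394/21 227/7 -15; 227/7 351/7 -11; -15 -11 215/2]
step 1: y = z − H·x̄ = [21/2]
step 1: S = H·P̄·Hᵀ + R = [221/2]
step 1: K = P̄·Hᵀ·S⁻¹ = [30/221; 22/221; -215/221]
step 1: x' = x̄ + K·y = [-11728/4641, -593/1547, -600/221]
step 1: P' = (I − K·H)·P̄ = [740624/4641 47857/1547 -90/221; 47857/1547 75877/1547 -66/221; -90/221 -66/221 645/221]
step 2: x̄ = F·x = [3921/1547, 49528/4641, -54865/4641]
step 2: P̄ = F·P·Fᵀ + Q = [2613906/1547 755595/1547 -1416711/1547; 755595/1547 869753/4641 -1269428/4641; -1416711/1547 -1269428/4641 3745628/4641]
step 2: y = z − H·x̄ = [-68788/4641]
step 2: S = H·P̄·Hᵀ + R = [3759551/4641]
step 2: K = P̄·Hᵀ·S⁻¹ = [4250133/3759551; 1269428/3759551; -3745628/3759551]
step 2: x' = x̄ + K·y = [-53465751/3759551, 21306104/3759551, 11072289/3759551]
step 2: P' = (I − K·H)·P̄ = [2460182769/3759551 673746171/3759551 -12750399/3759551; 673746171/3759551 357343959/3759551 -3808284/3759551; -12750399/3759551 -3808284/3759551 11236884/3759551]

step 0: x' = [11/14, 85/42, 3/14], P' = [277/14 -107/14 3/14; -107/14 605/42 -19/14; 3/14 -19/14 39/14]
step 1: x' = [-11728/4641, -593/1547, -600/221], P' = [740624/4641 47857/1547 -90/221; 47857/1547 75877/1547 -66/221; -90/221 -66/221 645/221]
step 2: x' = [-53465751/3759551, 21306104/3759551, 11072289/3759551], P' = [2460182769/3759551 673746171/3759551 -12750399/3759551; 673746171/3759551 357343959/3759551 -3808284/3759551; -12750399/3759551 -3808284/3759551 11236884/3759551]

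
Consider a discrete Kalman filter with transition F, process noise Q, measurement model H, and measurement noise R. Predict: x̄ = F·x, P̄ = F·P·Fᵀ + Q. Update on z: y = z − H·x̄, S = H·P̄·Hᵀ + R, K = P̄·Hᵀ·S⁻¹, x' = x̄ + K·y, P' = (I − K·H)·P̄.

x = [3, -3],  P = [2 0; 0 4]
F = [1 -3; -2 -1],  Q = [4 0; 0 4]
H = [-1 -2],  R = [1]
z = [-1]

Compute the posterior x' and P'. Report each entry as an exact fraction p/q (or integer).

x̄ = F·x = [12, -3]
P̄ = F·P·Fᵀ + Q = [42 8; 8 16]
y = z − H·x̄ = [5]
S = H·P̄·Hᵀ + R = [139]
K = P̄·Hᵀ·S⁻¹ = [-58/139; -40/139]
x' = x̄ + K·y = [1378/139, -617/139]
P' = (I − K·H)·P̄ = [2474/139 -1208/139; -1208/139 624/139]

x' = [1378/139, -617/139]
P' = [2474/139 -1208/139; -1208/139 624/139]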